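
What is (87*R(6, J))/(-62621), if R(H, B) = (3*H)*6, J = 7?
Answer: -9396/62621 ≈ -0.15005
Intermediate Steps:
R(H, B) = 18*H
(87*R(6, J))/(-62621) = (87*(18*6))/(-62621) = (87*108)*(-1/62621) = 9396*(-1/62621) = -9396/62621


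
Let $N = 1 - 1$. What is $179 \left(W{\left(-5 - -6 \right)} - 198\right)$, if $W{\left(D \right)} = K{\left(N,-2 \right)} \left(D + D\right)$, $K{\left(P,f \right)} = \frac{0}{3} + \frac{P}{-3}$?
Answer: $-35442$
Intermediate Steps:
$N = 0$ ($N = 1 - 1 = 0$)
$K{\left(P,f \right)} = - \frac{P}{3}$ ($K{\left(P,f \right)} = 0 \cdot \frac{1}{3} + P \left(- \frac{1}{3}\right) = 0 - \frac{P}{3} = - \frac{P}{3}$)
$W{\left(D \right)} = 0$ ($W{\left(D \right)} = \left(- \frac{1}{3}\right) 0 \left(D + D\right) = 0 \cdot 2 D = 0$)
$179 \left(W{\left(-5 - -6 \right)} - 198\right) = 179 \left(0 - 198\right) = 179 \left(-198\right) = -35442$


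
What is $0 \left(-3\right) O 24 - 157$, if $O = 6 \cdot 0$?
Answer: $-157$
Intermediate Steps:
$O = 0$
$0 \left(-3\right) O 24 - 157 = 0 \left(-3\right) 0 \cdot 24 - 157 = 0 \cdot 0 \cdot 24 - 157 = 0 \cdot 24 - 157 = 0 - 157 = -157$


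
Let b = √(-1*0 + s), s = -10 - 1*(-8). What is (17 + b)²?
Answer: (17 + I*√2)² ≈ 287.0 + 48.083*I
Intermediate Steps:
s = -2 (s = -10 + 8 = -2)
b = I*√2 (b = √(-1*0 - 2) = √(0 - 2) = √(-2) = I*√2 ≈ 1.4142*I)
(17 + b)² = (17 + I*√2)²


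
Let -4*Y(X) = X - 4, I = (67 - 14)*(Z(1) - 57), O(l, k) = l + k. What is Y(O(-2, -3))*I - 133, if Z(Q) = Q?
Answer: -6811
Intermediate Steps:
O(l, k) = k + l
I = -2968 (I = (67 - 14)*(1 - 57) = 53*(-56) = -2968)
Y(X) = 1 - X/4 (Y(X) = -(X - 4)/4 = -(-4 + X)/4 = 1 - X/4)
Y(O(-2, -3))*I - 133 = (1 - (-3 - 2)/4)*(-2968) - 133 = (1 - ¼*(-5))*(-2968) - 133 = (1 + 5/4)*(-2968) - 133 = (9/4)*(-2968) - 133 = -6678 - 133 = -6811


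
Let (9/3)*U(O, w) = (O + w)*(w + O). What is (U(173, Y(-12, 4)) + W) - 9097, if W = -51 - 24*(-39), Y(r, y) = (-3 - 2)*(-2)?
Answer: 2951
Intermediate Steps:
Y(r, y) = 10 (Y(r, y) = -5*(-2) = 10)
U(O, w) = (O + w)²/3 (U(O, w) = ((O + w)*(w + O))/3 = ((O + w)*(O + w))/3 = (O + w)²/3)
W = 885 (W = -51 + 936 = 885)
(U(173, Y(-12, 4)) + W) - 9097 = ((173 + 10)²/3 + 885) - 9097 = ((⅓)*183² + 885) - 9097 = ((⅓)*33489 + 885) - 9097 = (11163 + 885) - 9097 = 12048 - 9097 = 2951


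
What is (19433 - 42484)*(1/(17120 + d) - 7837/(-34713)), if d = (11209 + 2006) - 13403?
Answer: -145694171507/27988596 ≈ -5205.5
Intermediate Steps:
d = -188 (d = 13215 - 13403 = -188)
(19433 - 42484)*(1/(17120 + d) - 7837/(-34713)) = (19433 - 42484)*(1/(17120 - 188) - 7837/(-34713)) = -23051*(1/16932 - 7837*(-1/34713)) = -23051*(1/16932 + 7837/34713) = -23051*44243599/195920172 = -145694171507/27988596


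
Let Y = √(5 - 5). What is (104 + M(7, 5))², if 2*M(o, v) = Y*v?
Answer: 10816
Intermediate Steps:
Y = 0 (Y = √0 = 0)
M(o, v) = 0 (M(o, v) = (0*v)/2 = (½)*0 = 0)
(104 + M(7, 5))² = (104 + 0)² = 104² = 10816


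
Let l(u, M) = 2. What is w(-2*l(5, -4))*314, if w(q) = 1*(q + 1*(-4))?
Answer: -2512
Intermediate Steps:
w(q) = -4 + q (w(q) = 1*(q - 4) = 1*(-4 + q) = -4 + q)
w(-2*l(5, -4))*314 = (-4 - 2*2)*314 = (-4 - 4)*314 = -8*314 = -2512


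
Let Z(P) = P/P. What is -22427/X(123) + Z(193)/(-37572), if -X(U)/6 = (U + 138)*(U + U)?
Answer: 855937/14709438 ≈ 0.058190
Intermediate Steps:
X(U) = -12*U*(138 + U) (X(U) = -6*(U + 138)*(U + U) = -6*(138 + U)*2*U = -12*U*(138 + U))
Z(P) = 1
-22427/X(123) + Z(193)/(-37572) = -22427*(-1/(1476*(138 + 123))) + 1/(-37572) = -22427/((-12*123*261)) + 1*(-1/37572) = -22427/(-385236) - 1/37572 = -22427*(-1/385236) - 1/37572 = 547/9396 - 1/37572 = 855937/14709438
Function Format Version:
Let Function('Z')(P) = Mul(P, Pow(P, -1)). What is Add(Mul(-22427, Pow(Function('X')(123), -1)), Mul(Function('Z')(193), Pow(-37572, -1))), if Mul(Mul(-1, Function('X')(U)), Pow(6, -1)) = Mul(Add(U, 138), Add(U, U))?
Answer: Rational(855937, 14709438) ≈ 0.058190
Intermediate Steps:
Function('X')(U) = Mul(-12, U, Add(138, U)) (Function('X')(U) = Mul(-6, Mul(Add(U, 138), Add(U, U))) = Mul(-6, Mul(Add(138, U), Mul(2, U))) = Mul(-6, Mul(2, U, Add(138, U))) = Mul(-12, U, Add(138, U)))
Function('Z')(P) = 1
Add(Mul(-22427, Pow(Function('X')(123), -1)), Mul(Function('Z')(193), Pow(-37572, -1))) = Add(Mul(-22427, Pow(Mul(-12, 123, Add(138, 123)), -1)), Mul(1, Pow(-37572, -1))) = Add(Mul(-22427, Pow(Mul(-12, 123, 261), -1)), Mul(1, Rational(-1, 37572))) = Add(Mul(-22427, Pow(-385236, -1)), Rational(-1, 37572)) = Add(Mul(-22427, Rational(-1, 385236)), Rational(-1, 37572)) = Add(Rational(547, 9396), Rational(-1, 37572)) = Rational(855937, 14709438)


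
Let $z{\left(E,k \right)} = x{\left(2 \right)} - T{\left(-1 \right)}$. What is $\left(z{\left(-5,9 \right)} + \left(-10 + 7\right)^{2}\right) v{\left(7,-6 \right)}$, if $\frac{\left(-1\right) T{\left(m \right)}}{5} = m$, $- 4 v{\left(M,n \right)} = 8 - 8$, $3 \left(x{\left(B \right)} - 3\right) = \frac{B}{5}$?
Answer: $0$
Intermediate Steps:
$x{\left(B \right)} = 3 + \frac{B}{15}$ ($x{\left(B \right)} = 3 + \frac{B \frac{1}{5}}{3} = 3 + \frac{\frac{1}{5} B}{3} = 3 + \frac{B}{15}$)
$v{\left(M,n \right)} = 0$ ($v{\left(M,n \right)} = - \frac{8 - 8}{4} = \left(- \frac{1}{4}\right) 0 = 0$)
$T{\left(m \right)} = - 5 m$
$z{\left(E,k \right)} = - \frac{28}{15}$ ($z{\left(E,k \right)} = \left(3 + \frac{1}{15} \cdot 2\right) - \left(-5\right) \left(-1\right) = \left(3 + \frac{2}{15}\right) - 5 = \frac{47}{15} - 5 = - \frac{28}{15}$)
$\left(z{\left(-5,9 \right)} + \left(-10 + 7\right)^{2}\right) v{\left(7,-6 \right)} = \left(- \frac{28}{15} + \left(-10 + 7\right)^{2}\right) 0 = \left(- \frac{28}{15} + \left(-3\right)^{2}\right) 0 = \left(- \frac{28}{15} + 9\right) 0 = \frac{107}{15} \cdot 0 = 0$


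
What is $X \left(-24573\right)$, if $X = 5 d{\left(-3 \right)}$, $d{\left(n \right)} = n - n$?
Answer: $0$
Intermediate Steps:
$d{\left(n \right)} = 0$
$X = 0$ ($X = 5 \cdot 0 = 0$)
$X \left(-24573\right) = 0 \left(-24573\right) = 0$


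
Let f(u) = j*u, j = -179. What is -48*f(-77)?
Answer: -661584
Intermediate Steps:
f(u) = -179*u
-48*f(-77) = -(-8592)*(-77) = -48*13783 = -661584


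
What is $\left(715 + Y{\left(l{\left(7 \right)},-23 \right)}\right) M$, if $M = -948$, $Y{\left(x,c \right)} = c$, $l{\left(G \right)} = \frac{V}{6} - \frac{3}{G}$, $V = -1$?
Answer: $-656016$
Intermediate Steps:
$l{\left(G \right)} = - \frac{1}{6} - \frac{3}{G}$
$\left(715 + Y{\left(l{\left(7 \right)},-23 \right)}\right) M = \left(715 - 23\right) \left(-948\right) = 692 \left(-948\right) = -656016$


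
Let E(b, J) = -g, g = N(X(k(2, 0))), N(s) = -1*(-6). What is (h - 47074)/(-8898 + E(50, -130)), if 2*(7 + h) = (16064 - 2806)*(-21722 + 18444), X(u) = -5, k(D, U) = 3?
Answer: 7258981/2968 ≈ 2445.8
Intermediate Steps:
h = -21729869 (h = -7 + ((16064 - 2806)*(-21722 + 18444))/2 = -7 + (13258*(-3278))/2 = -7 + (½)*(-43459724) = -7 - 21729862 = -21729869)
N(s) = 6
g = 6
E(b, J) = -6 (E(b, J) = -1*6 = -6)
(h - 47074)/(-8898 + E(50, -130)) = (-21729869 - 47074)/(-8898 - 6) = -21776943/(-8904) = -21776943*(-1/8904) = 7258981/2968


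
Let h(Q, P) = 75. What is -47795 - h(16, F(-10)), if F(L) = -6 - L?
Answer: -47870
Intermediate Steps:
-47795 - h(16, F(-10)) = -47795 - 1*75 = -47795 - 75 = -47870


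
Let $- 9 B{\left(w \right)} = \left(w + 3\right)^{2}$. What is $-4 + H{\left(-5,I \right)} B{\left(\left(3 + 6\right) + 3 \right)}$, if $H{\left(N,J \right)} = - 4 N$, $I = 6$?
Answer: $-504$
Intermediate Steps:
$B{\left(w \right)} = - \frac{\left(3 + w\right)^{2}}{9}$ ($B{\left(w \right)} = - \frac{\left(w + 3\right)^{2}}{9} = - \frac{\left(3 + w\right)^{2}}{9}$)
$-4 + H{\left(-5,I \right)} B{\left(\left(3 + 6\right) + 3 \right)} = -4 + \left(-4\right) \left(-5\right) \left(- \frac{\left(3 + \left(\left(3 + 6\right) + 3\right)\right)^{2}}{9}\right) = -4 + 20 \left(- \frac{\left(3 + \left(9 + 3\right)\right)^{2}}{9}\right) = -4 + 20 \left(- \frac{\left(3 + 12\right)^{2}}{9}\right) = -4 + 20 \left(- \frac{15^{2}}{9}\right) = -4 + 20 \left(\left(- \frac{1}{9}\right) 225\right) = -4 + 20 \left(-25\right) = -4 - 500 = -504$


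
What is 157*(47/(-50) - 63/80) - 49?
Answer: -128087/400 ≈ -320.22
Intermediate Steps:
157*(47/(-50) - 63/80) - 49 = 157*(47*(-1/50) - 63*1/80) - 49 = 157*(-47/50 - 63/80) - 49 = 157*(-691/400) - 49 = -108487/400 - 49 = -128087/400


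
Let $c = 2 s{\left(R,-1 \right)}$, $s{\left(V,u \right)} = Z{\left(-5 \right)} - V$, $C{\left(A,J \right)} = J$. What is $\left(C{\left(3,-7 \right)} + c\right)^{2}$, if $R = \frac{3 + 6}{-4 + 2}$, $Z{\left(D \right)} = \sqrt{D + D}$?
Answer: $-36 + 8 i \sqrt{10} \approx -36.0 + 25.298 i$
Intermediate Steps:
$Z{\left(D \right)} = \sqrt{2} \sqrt{D}$ ($Z{\left(D \right)} = \sqrt{2 D} = \sqrt{2} \sqrt{D}$)
$R = - \frac{9}{2}$ ($R = \frac{9}{-2} = 9 \left(- \frac{1}{2}\right) = - \frac{9}{2} \approx -4.5$)
$s{\left(V,u \right)} = - V + i \sqrt{10}$ ($s{\left(V,u \right)} = \sqrt{2} \sqrt{-5} - V = \sqrt{2} i \sqrt{5} - V = i \sqrt{10} - V = - V + i \sqrt{10}$)
$c = 9 + 2 i \sqrt{10}$ ($c = 2 \left(\left(-1\right) \left(- \frac{9}{2}\right) + i \sqrt{10}\right) = 2 \left(\frac{9}{2} + i \sqrt{10}\right) = 9 + 2 i \sqrt{10} \approx 9.0 + 6.3246 i$)
$\left(C{\left(3,-7 \right)} + c\right)^{2} = \left(-7 + \left(9 + 2 i \sqrt{10}\right)\right)^{2} = \left(2 + 2 i \sqrt{10}\right)^{2}$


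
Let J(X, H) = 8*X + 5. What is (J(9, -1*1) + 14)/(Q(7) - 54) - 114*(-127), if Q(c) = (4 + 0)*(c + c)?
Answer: 29047/2 ≈ 14524.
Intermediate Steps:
J(X, H) = 5 + 8*X
Q(c) = 8*c (Q(c) = 4*(2*c) = 8*c)
(J(9, -1*1) + 14)/(Q(7) - 54) - 114*(-127) = ((5 + 8*9) + 14)/(8*7 - 54) - 114*(-127) = ((5 + 72) + 14)/(56 - 54) + 14478 = (77 + 14)/2 + 14478 = 91*(1/2) + 14478 = 91/2 + 14478 = 29047/2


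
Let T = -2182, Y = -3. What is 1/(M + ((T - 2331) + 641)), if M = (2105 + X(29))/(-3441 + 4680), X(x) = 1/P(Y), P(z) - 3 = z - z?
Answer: -3717/14385908 ≈ -0.00025838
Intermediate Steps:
P(z) = 3 (P(z) = 3 + (z - z) = 3 + 0 = 3)
X(x) = 1/3
M = 6316/3717 (M = (2105 + 1/3)/(-3441 + 4680) = (6316/3)/1239 = (6316/3)*(1/1239) = 6316/3717 ≈ 1.6992)
1/(M + ((T - 2331) + 641)) = 1/(6316/3717 + ((-2182 - 2331) + 641)) = 1/(6316/3717 + (-4513 + 641)) = 1/(6316/3717 - 3872) = 1/(-14385908/3717) = -3717/14385908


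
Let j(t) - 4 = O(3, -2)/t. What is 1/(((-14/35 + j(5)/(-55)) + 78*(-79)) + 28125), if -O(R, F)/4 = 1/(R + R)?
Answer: 825/18119087 ≈ 4.5532e-5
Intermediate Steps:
O(R, F) = -2/R (O(R, F) = -4/(R + R) = -4*1/(2*R) = -2/R)
j(t) = 4 - 2/(3*t) (j(t) = 4 + (-2/3)/t = 4 + (-2*1/3)/t = 4 - 2/(3*t))
1/(((-14/35 + j(5)/(-55)) + 78*(-79)) + 28125) = 1/(((-14/35 + (4 - 2/3/5)/(-55)) + 78*(-79)) + 28125) = 1/(((-14*1/35 + (4 - 2/3*1/5)*(-1/55)) - 6162) + 28125) = 1/(((-2/5 + (4 - 2/15)*(-1/55)) - 6162) + 28125) = 1/(((-2/5 + (58/15)*(-1/55)) - 6162) + 28125) = 1/(((-2/5 - 58/825) - 6162) + 28125) = 1/((-388/825 - 6162) + 28125) = 1/(-5084038/825 + 28125) = 1/(18119087/825) = 825/18119087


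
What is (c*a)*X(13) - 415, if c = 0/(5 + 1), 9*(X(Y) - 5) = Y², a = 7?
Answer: -415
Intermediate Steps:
X(Y) = 5 + Y²/9
c = 0 (c = 0/6 = 0*(⅙) = 0)
(c*a)*X(13) - 415 = (0*7)*(5 + (⅑)*13²) - 415 = 0*(5 + (⅑)*169) - 415 = 0*(5 + 169/9) - 415 = 0*(214/9) - 415 = 0 - 415 = -415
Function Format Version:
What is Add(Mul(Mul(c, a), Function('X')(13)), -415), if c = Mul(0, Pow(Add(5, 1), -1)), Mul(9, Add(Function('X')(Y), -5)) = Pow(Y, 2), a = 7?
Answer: -415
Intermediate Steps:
Function('X')(Y) = Add(5, Mul(Rational(1, 9), Pow(Y, 2)))
c = 0 (c = Mul(0, Pow(6, -1)) = Mul(0, Rational(1, 6)) = 0)
Add(Mul(Mul(c, a), Function('X')(13)), -415) = Add(Mul(Mul(0, 7), Add(5, Mul(Rational(1, 9), Pow(13, 2)))), -415) = Add(Mul(0, Add(5, Mul(Rational(1, 9), 169))), -415) = Add(Mul(0, Add(5, Rational(169, 9))), -415) = Add(Mul(0, Rational(214, 9)), -415) = Add(0, -415) = -415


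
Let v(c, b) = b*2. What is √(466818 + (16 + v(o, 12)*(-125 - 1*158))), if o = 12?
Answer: 11*√3802 ≈ 678.26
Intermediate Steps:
v(c, b) = 2*b
√(466818 + (16 + v(o, 12)*(-125 - 1*158))) = √(466818 + (16 + (2*12)*(-125 - 1*158))) = √(466818 + (16 + 24*(-125 - 158))) = √(466818 + (16 + 24*(-283))) = √(466818 + (16 - 6792)) = √(466818 - 6776) = √460042 = 11*√3802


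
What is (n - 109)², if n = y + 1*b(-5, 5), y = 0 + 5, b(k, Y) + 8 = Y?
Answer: 11449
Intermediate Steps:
b(k, Y) = -8 + Y
y = 5
n = 2 (n = 5 + 1*(-8 + 5) = 5 + 1*(-3) = 5 - 3 = 2)
(n - 109)² = (2 - 109)² = (-107)² = 11449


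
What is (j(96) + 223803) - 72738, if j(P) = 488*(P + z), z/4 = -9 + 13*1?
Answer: 205721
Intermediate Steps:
z = 16 (z = 4*(-9 + 13*1) = 4*(-9 + 13) = 4*4 = 16)
j(P) = 7808 + 488*P (j(P) = 488*(P + 16) = 488*(16 + P) = 7808 + 488*P)
(j(96) + 223803) - 72738 = ((7808 + 488*96) + 223803) - 72738 = ((7808 + 46848) + 223803) - 72738 = (54656 + 223803) - 72738 = 278459 - 72738 = 205721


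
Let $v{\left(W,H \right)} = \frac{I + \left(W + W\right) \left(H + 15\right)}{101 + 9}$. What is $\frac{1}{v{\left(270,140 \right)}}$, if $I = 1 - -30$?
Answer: $\frac{110}{83731} \approx 0.0013137$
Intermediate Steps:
$I = 31$ ($I = 1 + 30 = 31$)
$v{\left(W,H \right)} = \frac{31}{110} + \frac{W \left(15 + H\right)}{55}$ ($v{\left(W,H \right)} = \frac{31 + \left(W + W\right) \left(H + 15\right)}{101 + 9} = \frac{31 + 2 W \left(15 + H\right)}{110} = \left(31 + 2 W \left(15 + H\right)\right) \frac{1}{110} = \frac{31}{110} + \frac{W \left(15 + H\right)}{55}$)
$\frac{1}{v{\left(270,140 \right)}} = \frac{1}{\frac{31}{110} + \frac{3}{11} \cdot 270 + \frac{1}{55} \cdot 140 \cdot 270} = \frac{1}{\frac{31}{110} + \frac{810}{11} + \frac{7560}{11}} = \frac{1}{\frac{83731}{110}} = \frac{110}{83731}$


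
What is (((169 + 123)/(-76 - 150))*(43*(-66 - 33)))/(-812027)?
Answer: -621522/91759051 ≈ -0.0067734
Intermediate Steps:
(((169 + 123)/(-76 - 150))*(43*(-66 - 33)))/(-812027) = ((292/(-226))*(43*(-99)))*(-1/812027) = ((292*(-1/226))*(-4257))*(-1/812027) = -146/113*(-4257)*(-1/812027) = (621522/113)*(-1/812027) = -621522/91759051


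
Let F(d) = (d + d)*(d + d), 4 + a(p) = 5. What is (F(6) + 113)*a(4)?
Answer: 257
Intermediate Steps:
a(p) = 1 (a(p) = -4 + 5 = 1)
F(d) = 4*d² (F(d) = (2*d)*(2*d) = 4*d²)
(F(6) + 113)*a(4) = (4*6² + 113)*1 = (4*36 + 113)*1 = (144 + 113)*1 = 257*1 = 257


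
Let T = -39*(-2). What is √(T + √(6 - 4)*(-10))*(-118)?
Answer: -118*√(78 - 10*√2) ≈ -942.95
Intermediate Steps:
T = 78
√(T + √(6 - 4)*(-10))*(-118) = √(78 + √(6 - 4)*(-10))*(-118) = √(78 + √2*(-10))*(-118) = √(78 - 10*√2)*(-118) = -118*√(78 - 10*√2)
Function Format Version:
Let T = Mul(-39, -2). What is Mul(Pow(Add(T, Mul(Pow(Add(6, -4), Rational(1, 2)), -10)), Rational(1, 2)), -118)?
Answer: Mul(-118, Pow(Add(78, Mul(-10, Pow(2, Rational(1, 2)))), Rational(1, 2))) ≈ -942.95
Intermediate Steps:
T = 78
Mul(Pow(Add(T, Mul(Pow(Add(6, -4), Rational(1, 2)), -10)), Rational(1, 2)), -118) = Mul(Pow(Add(78, Mul(Pow(Add(6, -4), Rational(1, 2)), -10)), Rational(1, 2)), -118) = Mul(Pow(Add(78, Mul(Pow(2, Rational(1, 2)), -10)), Rational(1, 2)), -118) = Mul(Pow(Add(78, Mul(-10, Pow(2, Rational(1, 2)))), Rational(1, 2)), -118) = Mul(-118, Pow(Add(78, Mul(-10, Pow(2, Rational(1, 2)))), Rational(1, 2)))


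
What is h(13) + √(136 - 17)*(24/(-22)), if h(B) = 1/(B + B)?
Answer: 1/26 - 12*√119/11 ≈ -11.862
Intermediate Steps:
h(B) = 1/(2*B)
h(13) + √(136 - 17)*(24/(-22)) = (½)/13 + √(136 - 17)*(24/(-22)) = (½)*(1/13) + √119*(24*(-1/22)) = 1/26 + √119*(-12/11) = 1/26 - 12*√119/11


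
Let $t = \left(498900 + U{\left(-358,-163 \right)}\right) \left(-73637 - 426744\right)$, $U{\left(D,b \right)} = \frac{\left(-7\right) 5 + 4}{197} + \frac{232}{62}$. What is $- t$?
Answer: $\frac{1524562927896771}{6107} \approx 2.4964 \cdot 10^{11}$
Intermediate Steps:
$U{\left(D,b \right)} = \frac{21891}{6107}$ ($U{\left(D,b \right)} = \left(-35 + 4\right) \frac{1}{197} + 232 \cdot \frac{1}{62} = \left(-31\right) \frac{1}{197} + \frac{116}{31} = - \frac{31}{197} + \frac{116}{31} = \frac{21891}{6107}$)
$t = - \frac{1524562927896771}{6107}$ ($t = \left(498900 + \frac{21891}{6107}\right) \left(-73637 - 426744\right) = \frac{3046804191}{6107} \left(-500381\right) = - \frac{1524562927896771}{6107} \approx -2.4964 \cdot 10^{11}$)
$- t = \left(-1\right) \left(- \frac{1524562927896771}{6107}\right) = \frac{1524562927896771}{6107}$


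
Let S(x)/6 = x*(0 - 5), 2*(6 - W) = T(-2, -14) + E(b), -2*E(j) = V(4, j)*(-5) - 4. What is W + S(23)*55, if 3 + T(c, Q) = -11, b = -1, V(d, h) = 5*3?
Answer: -151827/4 ≈ -37957.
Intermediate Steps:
V(d, h) = 15
E(j) = 79/2 (E(j) = -(15*(-5) - 4)/2 = -(-75 - 4)/2 = -½*(-79) = 79/2)
T(c, Q) = -14 (T(c, Q) = -3 - 11 = -14)
W = -27/4 (W = 6 - (-14 + 79/2)/2 = 6 - ½*51/2 = 6 - 51/4 = -27/4 ≈ -6.7500)
S(x) = -30*x (S(x) = 6*(x*(0 - 5)) = 6*(x*(-5)) = 6*(-5*x) = -30*x)
W + S(23)*55 = -27/4 - 30*23*55 = -27/4 - 690*55 = -27/4 - 37950 = -151827/4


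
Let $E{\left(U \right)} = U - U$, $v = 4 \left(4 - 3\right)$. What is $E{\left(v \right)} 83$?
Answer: $0$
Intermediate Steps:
$v = 4$ ($v = 4 \cdot 1 = 4$)
$E{\left(U \right)} = 0$
$E{\left(v \right)} 83 = 0 \cdot 83 = 0$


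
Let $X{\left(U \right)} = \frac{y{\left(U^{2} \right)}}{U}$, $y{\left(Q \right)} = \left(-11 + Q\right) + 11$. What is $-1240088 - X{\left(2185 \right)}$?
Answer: $-1242273$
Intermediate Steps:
$y{\left(Q \right)} = Q$
$X{\left(U \right)} = U$ ($X{\left(U \right)} = \frac{U^{2}}{U} = U$)
$-1240088 - X{\left(2185 \right)} = -1240088 - 2185 = -1242273$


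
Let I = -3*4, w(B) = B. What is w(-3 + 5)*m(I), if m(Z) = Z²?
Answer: 288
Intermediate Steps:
I = -12
w(-3 + 5)*m(I) = (-3 + 5)*(-12)² = 2*144 = 288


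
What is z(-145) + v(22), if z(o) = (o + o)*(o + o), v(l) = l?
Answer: 84122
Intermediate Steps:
z(o) = 4*o² (z(o) = (2*o)*(2*o) = 4*o²)
z(-145) + v(22) = 4*(-145)² + 22 = 4*21025 + 22 = 84100 + 22 = 84122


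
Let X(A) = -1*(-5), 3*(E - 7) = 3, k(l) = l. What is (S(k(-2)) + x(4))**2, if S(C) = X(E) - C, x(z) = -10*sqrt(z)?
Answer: 169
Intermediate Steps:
E = 8 (E = 7 + (1/3)*3 = 7 + 1 = 8)
X(A) = 5
S(C) = 5 - C
(S(k(-2)) + x(4))**2 = ((5 - 1*(-2)) - 10*sqrt(4))**2 = ((5 + 2) - 10*2)**2 = (7 - 20)**2 = (-13)**2 = 169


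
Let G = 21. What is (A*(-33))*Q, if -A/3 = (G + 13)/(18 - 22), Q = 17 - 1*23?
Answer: 5049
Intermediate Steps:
Q = -6 (Q = 17 - 23 = -6)
A = 51/2 (A = -3*(21 + 13)/(18 - 22) = -102/(-4) = -102*(-1)/4 = -3*(-17/2) = 51/2 ≈ 25.500)
(A*(-33))*Q = ((51/2)*(-33))*(-6) = -1683/2*(-6) = 5049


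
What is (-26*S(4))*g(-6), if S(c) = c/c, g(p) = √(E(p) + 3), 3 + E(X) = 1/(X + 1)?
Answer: -26*I*√5/5 ≈ -11.628*I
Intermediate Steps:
E(X) = -3 + 1/(1 + X) (E(X) = -3 + 1/(X + 1) = -3 + 1/(1 + X))
g(p) = √(3 + (-2 - 3*p)/(1 + p)) (g(p) = √((-2 - 3*p)/(1 + p) + 3) = √(3 + (-2 - 3*p)/(1 + p)))
S(c) = 1
(-26*S(4))*g(-6) = (-26*1)*√(1/(1 - 6)) = -26*I*√5/5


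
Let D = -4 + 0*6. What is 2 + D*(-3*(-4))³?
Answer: -6910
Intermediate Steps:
D = -4 (D = -4 + 0 = -4)
2 + D*(-3*(-4))³ = 2 - 4*(-3*(-4))³ = 2 - 4*12³ = 2 - 4*1728 = 2 - 6912 = -6910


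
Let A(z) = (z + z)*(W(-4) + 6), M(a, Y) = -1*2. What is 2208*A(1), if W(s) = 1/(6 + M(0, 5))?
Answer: 27600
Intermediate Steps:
M(a, Y) = -2
W(s) = ¼ (W(s) = 1/(6 - 2) = 1/4 = ¼)
A(z) = 25*z/2 (A(z) = (z + z)*(¼ + 6) = (2*z)*(25/4) = 25*z/2)
2208*A(1) = 2208*((25/2)*1) = 2208*(25/2) = 27600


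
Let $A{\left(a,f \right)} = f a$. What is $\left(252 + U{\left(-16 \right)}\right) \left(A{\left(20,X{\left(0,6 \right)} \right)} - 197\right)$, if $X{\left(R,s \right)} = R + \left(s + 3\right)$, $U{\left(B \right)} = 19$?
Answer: $-4607$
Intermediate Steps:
$X{\left(R,s \right)} = 3 + R + s$ ($X{\left(R,s \right)} = R + \left(3 + s\right) = 3 + R + s$)
$A{\left(a,f \right)} = a f$
$\left(252 + U{\left(-16 \right)}\right) \left(A{\left(20,X{\left(0,6 \right)} \right)} - 197\right) = \left(252 + 19\right) \left(20 \left(3 + 0 + 6\right) - 197\right) = 271 \left(20 \cdot 9 - 197\right) = 271 \left(180 - 197\right) = 271 \left(-17\right) = -4607$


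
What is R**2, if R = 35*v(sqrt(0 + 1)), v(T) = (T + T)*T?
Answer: 4900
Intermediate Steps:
v(T) = 2*T**2 (v(T) = (2*T)*T = 2*T**2)
R = 70 (R = 35*(2*(sqrt(0 + 1))**2) = 35*(2*(sqrt(1))**2) = 35*(2*1**2) = 35*(2*1) = 35*2 = 70)
R**2 = 70**2 = 4900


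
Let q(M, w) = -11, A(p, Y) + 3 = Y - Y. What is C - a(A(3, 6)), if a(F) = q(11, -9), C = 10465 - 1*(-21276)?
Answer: 31752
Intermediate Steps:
A(p, Y) = -3 (A(p, Y) = -3 + (Y - Y) = -3 + 0 = -3)
C = 31741 (C = 10465 + 21276 = 31741)
a(F) = -11
C - a(A(3, 6)) = 31741 - 1*(-11) = 31741 + 11 = 31752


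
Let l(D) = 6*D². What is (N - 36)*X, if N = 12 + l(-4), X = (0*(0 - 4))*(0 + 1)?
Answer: 0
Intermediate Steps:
X = 0 (X = (0*(-4))*1 = 0*1 = 0)
N = 108 (N = 12 + 6*(-4)² = 12 + 6*16 = 12 + 96 = 108)
(N - 36)*X = (108 - 36)*0 = 72*0 = 0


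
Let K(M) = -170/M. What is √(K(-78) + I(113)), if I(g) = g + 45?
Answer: √243633/39 ≈ 12.656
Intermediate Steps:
I(g) = 45 + g
√(K(-78) + I(113)) = √(-170/(-78) + (45 + 113)) = √(-170*(-1/78) + 158) = √(85/39 + 158) = √(6247/39) = √243633/39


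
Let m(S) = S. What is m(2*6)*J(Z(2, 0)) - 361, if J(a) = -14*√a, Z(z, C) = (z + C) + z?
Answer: -697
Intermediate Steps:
Z(z, C) = C + 2*z (Z(z, C) = (C + z) + z = C + 2*z)
m(2*6)*J(Z(2, 0)) - 361 = (2*6)*(-14*√(0 + 2*2)) - 361 = 12*(-14*√(0 + 4)) - 361 = 12*(-14*√4) - 361 = 12*(-14*2) - 361 = 12*(-28) - 361 = -336 - 361 = -697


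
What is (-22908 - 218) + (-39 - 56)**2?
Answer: -14101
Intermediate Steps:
(-22908 - 218) + (-39 - 56)**2 = -23126 + (-95)**2 = -23126 + 9025 = -14101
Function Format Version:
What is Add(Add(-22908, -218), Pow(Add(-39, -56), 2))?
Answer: -14101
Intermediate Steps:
Add(Add(-22908, -218), Pow(Add(-39, -56), 2)) = Add(-23126, Pow(-95, 2)) = Add(-23126, 9025) = -14101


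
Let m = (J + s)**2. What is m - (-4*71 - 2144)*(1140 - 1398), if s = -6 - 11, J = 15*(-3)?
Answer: -622580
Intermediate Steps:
J = -45
s = -17
m = 3844 (m = (-45 - 17)**2 = (-62)**2 = 3844)
m - (-4*71 - 2144)*(1140 - 1398) = 3844 - (-4*71 - 2144)*(1140 - 1398) = 3844 - (-284 - 2144)*(-258) = 3844 - (-2428)*(-258) = 3844 - 1*626424 = 3844 - 626424 = -622580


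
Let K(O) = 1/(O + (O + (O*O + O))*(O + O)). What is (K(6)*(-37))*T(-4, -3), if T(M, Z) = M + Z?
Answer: 259/582 ≈ 0.44502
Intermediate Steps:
K(O) = 1/(O + 2*O*(O**2 + 2*O)) (K(O) = 1/(O + (O + (O**2 + O))*(2*O)) = 1/(O + (O + (O + O**2))*(2*O)) = 1/(O + (O**2 + 2*O)*(2*O)) = 1/(O + 2*O*(O**2 + 2*O)))
(K(6)*(-37))*T(-4, -3) = ((1/(6*(1 + 2*6**2 + 4*6)))*(-37))*(-4 - 3) = ((1/(6*(1 + 2*36 + 24)))*(-37))*(-7) = ((1/(6*(1 + 72 + 24)))*(-37))*(-7) = (((1/6)/97)*(-37))*(-7) = (((1/6)*(1/97))*(-37))*(-7) = ((1/582)*(-37))*(-7) = -37/582*(-7) = 259/582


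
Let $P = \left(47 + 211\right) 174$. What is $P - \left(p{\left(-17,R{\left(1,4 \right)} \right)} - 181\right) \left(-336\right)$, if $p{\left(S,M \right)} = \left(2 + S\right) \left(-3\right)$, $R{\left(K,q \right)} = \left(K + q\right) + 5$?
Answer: $-804$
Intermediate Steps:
$R{\left(K,q \right)} = 5 + K + q$
$p{\left(S,M \right)} = -6 - 3 S$
$P = 44892$ ($P = 258 \cdot 174 = 44892$)
$P - \left(p{\left(-17,R{\left(1,4 \right)} \right)} - 181\right) \left(-336\right) = 44892 - \left(\left(-6 - -51\right) - 181\right) \left(-336\right) = 44892 - \left(\left(-6 + 51\right) - 181\right) \left(-336\right) = 44892 - \left(45 - 181\right) \left(-336\right) = 44892 - \left(-136\right) \left(-336\right) = 44892 - 45696 = -804$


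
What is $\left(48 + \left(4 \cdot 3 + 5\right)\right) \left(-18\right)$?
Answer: $-1170$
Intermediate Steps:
$\left(48 + \left(4 \cdot 3 + 5\right)\right) \left(-18\right) = \left(48 + \left(12 + 5\right)\right) \left(-18\right) = \left(48 + 17\right) \left(-18\right) = 65 \left(-18\right) = -1170$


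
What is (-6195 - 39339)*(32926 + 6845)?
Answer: -1810932714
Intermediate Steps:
(-6195 - 39339)*(32926 + 6845) = -45534*39771 = -1810932714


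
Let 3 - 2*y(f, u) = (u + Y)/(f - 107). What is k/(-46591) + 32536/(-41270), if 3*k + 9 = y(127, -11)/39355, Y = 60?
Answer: -715833273848557/908066519788200 ≈ -0.78831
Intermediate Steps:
y(f, u) = 3/2 - (60 + u)/(2*(-107 + f)) (y(f, u) = 3/2 - (u + 60)/(2*(f - 107)) = 3/2 - (60 + u)/(2*(-107 + f)))
k = -14167789/4722600 (k = -3 + (((-381 - 1*(-11) + 3*127)/(2*(-107 + 127)))/39355)/3 = -3 + (((½)*(-381 + 11 + 381)/20)*(1/39355))/3 = -3 + (((½)*(1/20)*11)*(1/39355))/3 = -3 + ((11/40)*(1/39355))/3 = -3 + (⅓)*(11/1574200) = -3 + 11/4722600 = -14167789/4722600 ≈ -3.0000)
k/(-46591) + 32536/(-41270) = -14167789/4722600/(-46591) + 32536/(-41270) = -14167789/4722600*(-1/46591) + 32536*(-1/41270) = 14167789/220030656600 - 16268/20635 = -715833273848557/908066519788200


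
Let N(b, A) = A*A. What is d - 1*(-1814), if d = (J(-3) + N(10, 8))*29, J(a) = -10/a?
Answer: 11300/3 ≈ 3766.7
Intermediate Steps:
N(b, A) = A**2
d = 5858/3 (d = (-10/(-3) + 8**2)*29 = (-10*(-1/3) + 64)*29 = (10/3 + 64)*29 = (202/3)*29 = 5858/3 ≈ 1952.7)
d - 1*(-1814) = 5858/3 - 1*(-1814) = 5858/3 + 1814 = 11300/3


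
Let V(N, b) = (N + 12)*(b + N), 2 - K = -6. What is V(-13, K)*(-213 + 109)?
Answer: -520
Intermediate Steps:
K = 8 (K = 2 - 1*(-6) = 2 + 6 = 8)
V(N, b) = (12 + N)*(N + b)
V(-13, K)*(-213 + 109) = ((-13)² + 12*(-13) + 12*8 - 13*8)*(-213 + 109) = (169 - 156 + 96 - 104)*(-104) = 5*(-104) = -520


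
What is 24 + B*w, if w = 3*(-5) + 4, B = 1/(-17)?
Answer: 419/17 ≈ 24.647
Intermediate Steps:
B = -1/17 ≈ -0.058824
w = -11 (w = -15 + 4 = -11)
24 + B*w = 24 - 1/17*(-11) = 24 + 11/17 = 419/17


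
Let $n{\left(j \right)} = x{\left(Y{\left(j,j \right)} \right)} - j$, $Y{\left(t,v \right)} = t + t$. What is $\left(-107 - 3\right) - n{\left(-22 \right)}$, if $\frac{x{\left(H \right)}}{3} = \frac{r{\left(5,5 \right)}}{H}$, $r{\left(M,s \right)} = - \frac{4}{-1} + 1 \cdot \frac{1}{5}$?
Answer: $- \frac{28977}{220} \approx -131.71$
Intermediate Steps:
$r{\left(M,s \right)} = \frac{21}{5}$ ($r{\left(M,s \right)} = \left(-4\right) \left(-1\right) + 1 \cdot \frac{1}{5} = 4 + \frac{1}{5} = \frac{21}{5}$)
$Y{\left(t,v \right)} = 2 t$
$x{\left(H \right)} = \frac{63}{5 H}$ ($x{\left(H \right)} = 3 \frac{21}{5 H} = \frac{63}{5 H}$)
$n{\left(j \right)} = - j + \frac{63}{10 j}$ ($n{\left(j \right)} = \frac{63}{5 \cdot 2 j} - j = \frac{63 \frac{1}{2 j}}{5} - j = \frac{63}{10 j} - j = - j + \frac{63}{10 j}$)
$\left(-107 - 3\right) - n{\left(-22 \right)} = \left(-107 - 3\right) - \left(\left(-1\right) \left(-22\right) + \frac{63}{10 \left(-22\right)}\right) = \left(-107 - 3\right) - \left(22 + \frac{63}{10} \left(- \frac{1}{22}\right)\right) = -110 - \left(22 - \frac{63}{220}\right) = -110 - \frac{4777}{220} = - \frac{28977}{220}$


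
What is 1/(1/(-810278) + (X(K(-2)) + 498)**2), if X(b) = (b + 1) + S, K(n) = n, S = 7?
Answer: 810278/205823576447 ≈ 3.9368e-6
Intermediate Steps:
X(b) = 8 + b (X(b) = (b + 1) + 7 = (1 + b) + 7 = 8 + b)
1/(1/(-810278) + (X(K(-2)) + 498)**2) = 1/(1/(-810278) + ((8 - 2) + 498)**2) = 1/(-1/810278 + (6 + 498)**2) = 1/(-1/810278 + 504**2) = 1/(-1/810278 + 254016) = 1/(205823576447/810278) = 810278/205823576447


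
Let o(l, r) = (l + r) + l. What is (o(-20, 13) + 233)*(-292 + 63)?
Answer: -47174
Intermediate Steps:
o(l, r) = r + 2*l
(o(-20, 13) + 233)*(-292 + 63) = ((13 + 2*(-20)) + 233)*(-292 + 63) = ((13 - 40) + 233)*(-229) = (-27 + 233)*(-229) = 206*(-229) = -47174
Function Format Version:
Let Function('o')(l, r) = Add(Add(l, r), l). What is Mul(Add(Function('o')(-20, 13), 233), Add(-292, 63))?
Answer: -47174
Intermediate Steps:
Function('o')(l, r) = Add(r, Mul(2, l))
Mul(Add(Function('o')(-20, 13), 233), Add(-292, 63)) = Mul(Add(Add(13, Mul(2, -20)), 233), Add(-292, 63)) = Mul(Add(Add(13, -40), 233), -229) = Mul(Add(-27, 233), -229) = Mul(206, -229) = -47174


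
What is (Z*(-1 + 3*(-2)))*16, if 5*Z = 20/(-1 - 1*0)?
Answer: 448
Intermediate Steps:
Z = -4 (Z = (20/(-1 - 1*0))/5 = (20/(-1 + 0))/5 = (20/(-1))/5 = (20*(-1))/5 = (⅕)*(-20) = -4)
(Z*(-1 + 3*(-2)))*16 = -4*(-1 + 3*(-2))*16 = -4*(-1 - 6)*16 = -4*(-7)*16 = 28*16 = 448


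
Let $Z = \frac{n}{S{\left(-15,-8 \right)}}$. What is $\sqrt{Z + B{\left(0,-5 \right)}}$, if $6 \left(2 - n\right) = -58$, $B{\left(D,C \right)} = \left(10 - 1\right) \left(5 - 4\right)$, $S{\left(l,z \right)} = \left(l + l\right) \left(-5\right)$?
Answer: $\frac{\sqrt{8170}}{30} \approx 3.0129$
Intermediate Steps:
$S{\left(l,z \right)} = - 10 l$ ($S{\left(l,z \right)} = 2 l \left(-5\right) = - 10 l$)
$B{\left(D,C \right)} = 9$ ($B{\left(D,C \right)} = 9 \cdot 1 = 9$)
$n = \frac{35}{3}$ ($n = 2 - - \frac{29}{3} = 2 + \frac{29}{3} = \frac{35}{3} \approx 11.667$)
$Z = \frac{7}{90}$ ($Z = \frac{35}{3 \left(\left(-10\right) \left(-15\right)\right)} = \frac{35}{3 \cdot 150} = \frac{35}{3} \cdot \frac{1}{150} = \frac{7}{90} \approx 0.077778$)
$\sqrt{Z + B{\left(0,-5 \right)}} = \sqrt{\frac{7}{90} + 9} = \sqrt{\frac{817}{90}} = \frac{\sqrt{8170}}{30}$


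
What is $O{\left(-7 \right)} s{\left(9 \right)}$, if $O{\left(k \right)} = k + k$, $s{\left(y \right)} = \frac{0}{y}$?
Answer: $0$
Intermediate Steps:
$s{\left(y \right)} = 0$
$O{\left(k \right)} = 2 k$
$O{\left(-7 \right)} s{\left(9 \right)} = 2 \left(-7\right) 0 = \left(-14\right) 0 = 0$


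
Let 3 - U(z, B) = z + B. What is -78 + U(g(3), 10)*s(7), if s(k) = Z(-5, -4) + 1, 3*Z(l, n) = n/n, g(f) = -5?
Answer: -242/3 ≈ -80.667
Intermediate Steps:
Z(l, n) = ⅓ (Z(l, n) = (n/n)/3 = (⅓)*1 = ⅓)
U(z, B) = 3 - B - z (U(z, B) = 3 - (z + B) = 3 - (B + z) = 3 + (-B - z) = 3 - B - z)
s(k) = 4/3 (s(k) = ⅓ + 1 = 4/3)
-78 + U(g(3), 10)*s(7) = -78 + (3 - 1*10 - 1*(-5))*(4/3) = -78 + (3 - 10 + 5)*(4/3) = -78 - 2*4/3 = -78 - 8/3 = -242/3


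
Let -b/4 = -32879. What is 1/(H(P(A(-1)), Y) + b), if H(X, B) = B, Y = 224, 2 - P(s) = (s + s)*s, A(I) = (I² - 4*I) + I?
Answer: 1/131740 ≈ 7.5907e-6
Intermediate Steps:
A(I) = I² - 3*I
P(s) = 2 - 2*s² (P(s) = 2 - (s + s)*s = 2 - 2*s*s = 2 - 2*s²)
b = 131516 (b = -4*(-32879) = 131516)
1/(H(P(A(-1)), Y) + b) = 1/(224 + 131516) = 1/131740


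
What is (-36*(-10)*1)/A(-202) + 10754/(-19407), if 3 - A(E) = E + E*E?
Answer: -49287574/87544977 ≈ -0.56300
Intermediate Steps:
A(E) = 3 - E - E² (A(E) = 3 - (E + E*E) = 3 - (E + E²) = 3 + (-E - E²) = 3 - E - E²)
(-36*(-10)*1)/A(-202) + 10754/(-19407) = (-36*(-10)*1)/(3 - 1*(-202) - 1*(-202)²) + 10754/(-19407) = (360*1)/(3 + 202 - 1*40804) + 10754*(-1/19407) = 360/(3 + 202 - 40804) - 10754/19407 = 360/(-40599) - 10754/19407 = 360*(-1/40599) - 10754/19407 = -40/4511 - 10754/19407 = -49287574/87544977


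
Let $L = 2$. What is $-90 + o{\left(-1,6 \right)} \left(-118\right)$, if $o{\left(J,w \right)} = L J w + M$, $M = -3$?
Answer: $1680$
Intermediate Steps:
$o{\left(J,w \right)} = -3 + 2 J w$ ($o{\left(J,w \right)} = 2 J w - 3 = -3 + 2 J w$)
$-90 + o{\left(-1,6 \right)} \left(-118\right) = -90 + \left(-3 + 2 \left(-1\right) 6\right) \left(-118\right) = -90 + \left(-3 - 12\right) \left(-118\right) = -90 - -1770 = -90 + 1770 = 1680$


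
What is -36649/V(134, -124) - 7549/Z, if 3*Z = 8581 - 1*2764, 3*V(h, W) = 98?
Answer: -30561005/27146 ≈ -1125.8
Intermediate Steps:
V(h, W) = 98/3 (V(h, W) = (1/3)*98 = 98/3)
Z = 1939 (Z = (8581 - 1*2764)/3 = (8581 - 2764)/3 = (1/3)*5817 = 1939)
-36649/V(134, -124) - 7549/Z = -36649/98/3 - 7549/1939 = -36649*3/98 - 7549*1/1939 = -109947/98 - 7549/1939 = -30561005/27146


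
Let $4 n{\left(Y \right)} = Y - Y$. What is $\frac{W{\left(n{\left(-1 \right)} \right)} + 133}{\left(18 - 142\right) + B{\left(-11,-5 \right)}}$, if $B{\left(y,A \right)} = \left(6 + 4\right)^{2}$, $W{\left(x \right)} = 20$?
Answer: $- \frac{51}{8} \approx -6.375$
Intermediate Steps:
$n{\left(Y \right)} = 0$ ($n{\left(Y \right)} = \frac{Y - Y}{4} = \frac{1}{4} \cdot 0 = 0$)
$B{\left(y,A \right)} = 100$ ($B{\left(y,A \right)} = 10^{2} = 100$)
$\frac{W{\left(n{\left(-1 \right)} \right)} + 133}{\left(18 - 142\right) + B{\left(-11,-5 \right)}} = \frac{20 + 133}{\left(18 - 142\right) + 100} = \frac{153}{\left(18 - 142\right) + 100} = \frac{153}{-124 + 100} = \frac{153}{-24} = 153 \left(- \frac{1}{24}\right) = - \frac{51}{8}$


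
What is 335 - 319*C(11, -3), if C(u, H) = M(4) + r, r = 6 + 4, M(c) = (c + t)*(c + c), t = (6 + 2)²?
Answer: -176391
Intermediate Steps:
t = 64 (t = 8² = 64)
M(c) = 2*c*(64 + c) (M(c) = (c + 64)*(c + c) = (64 + c)*(2*c) = 2*c*(64 + c))
r = 10
C(u, H) = 554 (C(u, H) = 2*4*(64 + 4) + 10 = 2*4*68 + 10 = 544 + 10 = 554)
335 - 319*C(11, -3) = 335 - 319*554 = 335 - 176726 = -176391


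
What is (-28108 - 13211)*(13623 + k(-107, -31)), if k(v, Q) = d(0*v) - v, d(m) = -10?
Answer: -566896680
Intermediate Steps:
k(v, Q) = -10 - v
(-28108 - 13211)*(13623 + k(-107, -31)) = (-28108 - 13211)*(13623 + (-10 - 1*(-107))) = -41319*(13623 + (-10 + 107)) = -41319*(13623 + 97) = -41319*13720 = -566896680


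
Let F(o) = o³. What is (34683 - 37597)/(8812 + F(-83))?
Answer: 2914/562975 ≈ 0.0051761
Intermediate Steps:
(34683 - 37597)/(8812 + F(-83)) = (34683 - 37597)/(8812 + (-83)³) = -2914/(8812 - 571787) = -2914/(-562975) = -2914*(-1/562975) = 2914/562975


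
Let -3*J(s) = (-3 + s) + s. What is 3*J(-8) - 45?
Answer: -26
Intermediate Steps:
J(s) = 1 - 2*s/3 (J(s) = -((-3 + s) + s)/3 = -(-3 + 2*s)/3 = 1 - 2*s/3)
3*J(-8) - 45 = 3*(1 - ⅔*(-8)) - 45 = 3*(1 + 16/3) - 45 = 3*(19/3) - 45 = 19 - 45 = -26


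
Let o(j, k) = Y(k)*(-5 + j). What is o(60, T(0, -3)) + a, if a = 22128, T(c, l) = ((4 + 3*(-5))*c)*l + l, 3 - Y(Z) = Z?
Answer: 22458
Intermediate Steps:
Y(Z) = 3 - Z
T(c, l) = l - 11*c*l (T(c, l) = ((4 - 15)*c)*l + l = (-11*c)*l + l = -11*c*l + l = l - 11*c*l)
o(j, k) = (-5 + j)*(3 - k) (o(j, k) = (3 - k)*(-5 + j) = (-5 + j)*(3 - k))
o(60, T(0, -3)) + a = -(-5 + 60)*(-3 - 3*(1 - 11*0)) + 22128 = -1*55*(-3 - 3*(1 + 0)) + 22128 = -1*55*(-3 - 3*1) + 22128 = -1*55*(-3 - 3) + 22128 = -1*55*(-6) + 22128 = 330 + 22128 = 22458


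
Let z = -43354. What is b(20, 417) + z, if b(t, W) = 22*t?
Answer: -42914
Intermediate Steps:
b(20, 417) + z = 22*20 - 43354 = 440 - 43354 = -42914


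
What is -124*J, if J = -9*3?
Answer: 3348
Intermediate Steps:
J = -27
-124*J = -124*(-27) = 3348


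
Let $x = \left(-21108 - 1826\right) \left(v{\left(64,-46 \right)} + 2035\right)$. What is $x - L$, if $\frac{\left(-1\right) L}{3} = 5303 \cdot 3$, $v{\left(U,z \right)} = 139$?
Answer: $-49810789$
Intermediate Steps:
$L = -47727$ ($L = - 3 \cdot 5303 \cdot 3 = \left(-3\right) 15909 = -47727$)
$x = -49858516$ ($x = \left(-21108 - 1826\right) \left(139 + 2035\right) = \left(-22934\right) 2174 = -49858516$)
$x - L = -49858516 - -47727 = -49858516 + 47727 = -49810789$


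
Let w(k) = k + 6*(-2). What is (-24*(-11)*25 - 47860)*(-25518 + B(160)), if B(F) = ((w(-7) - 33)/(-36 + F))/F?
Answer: 261112451459/248 ≈ 1.0529e+9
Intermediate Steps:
w(k) = -12 + k (w(k) = k - 12 = -12 + k)
B(F) = -52/(F*(-36 + F)) (B(F) = (((-12 - 7) - 33)/(-36 + F))/F = ((-19 - 33)/(-36 + F))/F = (-52/(-36 + F))/F = -52/(F*(-36 + F)))
(-24*(-11)*25 - 47860)*(-25518 + B(160)) = (-24*(-11)*25 - 47860)*(-25518 - 52/(160*(-36 + 160))) = (264*25 - 47860)*(-25518 - 52*1/160/124) = (6600 - 47860)*(-25518 - 52*1/160*1/124) = -41260*(-25518 - 13/4960) = -41260*(-126569293/4960) = 261112451459/248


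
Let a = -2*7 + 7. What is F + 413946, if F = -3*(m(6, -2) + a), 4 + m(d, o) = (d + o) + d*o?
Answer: 414003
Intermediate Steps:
m(d, o) = -4 + d + o + d*o (m(d, o) = -4 + ((d + o) + d*o) = -4 + (d + o + d*o) = -4 + d + o + d*o)
a = -7 (a = -14 + 7 = -7)
F = 57 (F = -3*((-4 + 6 - 2 + 6*(-2)) - 7) = -3*((-4 + 6 - 2 - 12) - 7) = -3*(-12 - 7) = -3*(-19) = 57)
F + 413946 = 57 + 413946 = 414003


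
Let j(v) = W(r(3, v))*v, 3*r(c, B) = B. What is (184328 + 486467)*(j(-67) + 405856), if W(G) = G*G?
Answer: 2248465263095/9 ≈ 2.4983e+11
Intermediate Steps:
r(c, B) = B/3
W(G) = G**2
j(v) = v**3/9 (j(v) = (v/3)**2*v = (v**2/9)*v = v**3/9)
(184328 + 486467)*(j(-67) + 405856) = (184328 + 486467)*((1/9)*(-67)**3 + 405856) = 670795*((1/9)*(-300763) + 405856) = 670795*(-300763/9 + 405856) = 670795*(3351941/9) = 2248465263095/9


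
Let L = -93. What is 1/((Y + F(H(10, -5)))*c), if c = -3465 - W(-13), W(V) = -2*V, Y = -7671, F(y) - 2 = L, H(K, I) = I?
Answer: 1/27097142 ≈ 3.6904e-8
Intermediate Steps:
F(y) = -91 (F(y) = 2 - 93 = -91)
c = -3491 (c = -3465 - (-2)*(-13) = -3465 - 1*26 = -3465 - 26 = -3491)
1/((Y + F(H(10, -5)))*c) = 1/(-7671 - 91*(-3491)) = -1/3491/(-7762) = -1/7762*(-1/3491) = 1/27097142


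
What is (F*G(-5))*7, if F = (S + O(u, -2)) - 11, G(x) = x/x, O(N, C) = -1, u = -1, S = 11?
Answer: -7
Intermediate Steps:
G(x) = 1
F = -1 (F = (11 - 1) - 11 = 10 - 11 = -1)
(F*G(-5))*7 = -1*1*7 = -1*7 = -7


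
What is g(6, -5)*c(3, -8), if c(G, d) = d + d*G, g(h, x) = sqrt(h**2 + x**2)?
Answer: -32*sqrt(61) ≈ -249.93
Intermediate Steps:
c(G, d) = d + G*d
g(6, -5)*c(3, -8) = sqrt(6**2 + (-5)**2)*(-8*(1 + 3)) = sqrt(36 + 25)*(-8*4) = sqrt(61)*(-32) = -32*sqrt(61)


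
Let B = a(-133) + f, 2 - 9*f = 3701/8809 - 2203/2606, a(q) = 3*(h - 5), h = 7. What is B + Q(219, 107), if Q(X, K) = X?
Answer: 46542088279/206606286 ≈ 225.27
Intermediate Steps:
a(q) = 6 (a(q) = 3*(7 - 5) = 3*2 = 6)
f = 55673929/206606286 (f = 2/9 - (3701/8809 - 2203/2606)/9 = 2/9 - 1/9*(-9761421/22956254) = 2/9 + 3253807/68868762 = 55673929/206606286 ≈ 0.26947)
B = 1295311645/206606286 (B = 6 + 55673929/206606286 = 1295311645/206606286 ≈ 6.2695)
B + Q(219, 107) = 1295311645/206606286 + 219 = 46542088279/206606286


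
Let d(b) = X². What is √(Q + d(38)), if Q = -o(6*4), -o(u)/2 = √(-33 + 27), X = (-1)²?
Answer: √(1 + 2*I*√6) ≈ 1.732 + 1.4142*I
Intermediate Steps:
X = 1
d(b) = 1 (d(b) = 1² = 1)
o(u) = -2*I*√6 (o(u) = -2*√(-33 + 27) = -2*I*√6)
Q = 2*I*√6 (Q = -(-2)*I*√6 = 2*I*√6 ≈ 4.899*I)
√(Q + d(38)) = √(2*I*√6 + 1) = √(1 + 2*I*√6)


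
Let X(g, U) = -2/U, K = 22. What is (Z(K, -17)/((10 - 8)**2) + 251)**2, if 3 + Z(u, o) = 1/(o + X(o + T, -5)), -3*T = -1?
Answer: 1725488521/27556 ≈ 62618.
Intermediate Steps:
T = 1/3 (T = -1/3*(-1) = 1/3 ≈ 0.33333)
Z(u, o) = -3 + 1/(2/5 + o) (Z(u, o) = -3 + 1/(o - 2/(-5)) = -3 + 1/(o - 2*(-1/5)) = -3 + 1/(o + 2/5) = -3 + 1/(2/5 + o))
(Z(K, -17)/((10 - 8)**2) + 251)**2 = (((-1 - 15*(-17))/(2 + 5*(-17)))/((10 - 8)**2) + 251)**2 = (((-1 + 255)/(2 - 85))/(2**2) + 251)**2 = ((254/(-83))/4 + 251)**2 = (-1/83*254*(1/4) + 251)**2 = (-254/83*1/4 + 251)**2 = (-127/166 + 251)**2 = (41539/166)**2 = 1725488521/27556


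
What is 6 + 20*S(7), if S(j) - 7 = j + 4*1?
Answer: 366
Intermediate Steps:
S(j) = 11 + j (S(j) = 7 + (j + 4*1) = 7 + (j + 4) = 7 + (4 + j) = 11 + j)
6 + 20*S(7) = 6 + 20*(11 + 7) = 6 + 20*18 = 6 + 360 = 366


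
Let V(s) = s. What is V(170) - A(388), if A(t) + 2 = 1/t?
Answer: 66735/388 ≈ 172.00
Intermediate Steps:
A(t) = -2 + 1/t
V(170) - A(388) = 170 - (-2 + 1/388) = 170 - 1*(-775/388) = 170 + 775/388 = 66735/388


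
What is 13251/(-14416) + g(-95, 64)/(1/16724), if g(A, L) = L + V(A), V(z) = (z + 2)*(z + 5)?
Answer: 2033379900605/14416 ≈ 1.4105e+8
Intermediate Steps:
V(z) = (2 + z)*(5 + z)
g(A, L) = 10 + L + A**2 + 7*A (g(A, L) = L + (10 + A**2 + 7*A) = 10 + L + A**2 + 7*A)
13251/(-14416) + g(-95, 64)/(1/16724) = 13251/(-14416) + (10 + 64 + (-95)**2 + 7*(-95))/(1/16724) = 13251*(-1/14416) + (10 + 64 + 9025 - 665)/(1/16724) = -13251/14416 + 8434*16724 = -13251/14416 + 141050216 = 2033379900605/14416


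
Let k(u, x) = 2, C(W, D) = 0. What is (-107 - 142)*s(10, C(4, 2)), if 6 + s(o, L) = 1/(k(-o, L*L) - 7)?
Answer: 7719/5 ≈ 1543.8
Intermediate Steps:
s(o, L) = -31/5 (s(o, L) = -6 + 1/(2 - 7) = -6 + 1/(-5) = -6 - ⅕ = -31/5)
(-107 - 142)*s(10, C(4, 2)) = (-107 - 142)*(-31/5) = -249*(-31/5) = 7719/5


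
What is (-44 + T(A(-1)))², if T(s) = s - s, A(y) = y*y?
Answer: 1936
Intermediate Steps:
A(y) = y²
T(s) = 0
(-44 + T(A(-1)))² = (-44 + 0)² = (-44)² = 1936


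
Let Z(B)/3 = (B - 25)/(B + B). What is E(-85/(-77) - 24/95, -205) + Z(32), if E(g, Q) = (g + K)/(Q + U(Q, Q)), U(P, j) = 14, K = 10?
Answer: 24260337/89418560 ≈ 0.27131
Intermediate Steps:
Z(B) = 3*(-25 + B)/(2*B) (Z(B) = 3*((B - 25)/(B + B)) = 3*((-25 + B)/((2*B))) = 3*((-25 + B)*(1/(2*B))) = 3*((-25 + B)/(2*B)) = 3*(-25 + B)/(2*B))
E(g, Q) = (10 + g)/(14 + Q) (E(g, Q) = (g + 10)/(Q + 14) = (10 + g)/(14 + Q))
E(-85/(-77) - 24/95, -205) + Z(32) = (10 + (-85/(-77) - 24/95))/(14 - 205) + (3/2)*(-25 + 32)/32 = (10 + (-85*(-1/77) - 24*1/95))/(-191) + (3/2)*(1/32)*7 = -(10 + (85/77 - 24/95))/191 + 21/64 = -(10 + 6227/7315)/191 + 21/64 = -1/191*79377/7315 + 21/64 = -79377/1397165 + 21/64 = 24260337/89418560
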